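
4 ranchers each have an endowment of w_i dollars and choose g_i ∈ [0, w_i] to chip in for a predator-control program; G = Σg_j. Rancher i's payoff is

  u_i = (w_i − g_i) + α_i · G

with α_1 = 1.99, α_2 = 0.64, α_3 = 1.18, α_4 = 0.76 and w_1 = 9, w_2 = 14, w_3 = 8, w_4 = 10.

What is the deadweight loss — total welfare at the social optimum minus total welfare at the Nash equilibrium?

85.68

∂u_i/∂g_i = α_i − 1, so rancher i contributes w_i if α_i > 1, else 0.
α_i > 1 for i ∈ {1, 3}; NE contributions (9, 0, 8, 0), G = 17.
W^NE = Σw_i − G^NE + (Σα_i)·G^NE = 41 + 3.57·17 = 101.69.
Planner: ∂(Σu_j)/∂g_i = Σα_j − 1 = 3.57 > 0, so everyone contributes w_i; G^SO = 41, W^SO = 41 + 3.57·41 = 187.37.
Deadweight loss = 85.68.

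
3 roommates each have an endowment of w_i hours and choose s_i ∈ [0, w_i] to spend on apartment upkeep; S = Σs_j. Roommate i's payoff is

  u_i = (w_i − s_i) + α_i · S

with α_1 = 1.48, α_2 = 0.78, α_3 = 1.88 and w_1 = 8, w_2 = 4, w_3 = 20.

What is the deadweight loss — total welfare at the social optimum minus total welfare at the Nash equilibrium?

12.56

∂u_i/∂s_i = α_i − 1, so roommate i contributes w_i if α_i > 1, else 0.
α_i > 1 for i ∈ {1, 3}; NE contributions (8, 0, 20), S = 28.
W^NE = Σw_i − S^NE + (Σα_i)·S^NE = 32 + 3.14·28 = 119.92.
Planner: ∂(Σu_j)/∂s_i = Σα_j − 1 = 3.14 > 0, so everyone contributes w_i; S^SO = 32, W^SO = 32 + 3.14·32 = 132.48.
Deadweight loss = 12.56.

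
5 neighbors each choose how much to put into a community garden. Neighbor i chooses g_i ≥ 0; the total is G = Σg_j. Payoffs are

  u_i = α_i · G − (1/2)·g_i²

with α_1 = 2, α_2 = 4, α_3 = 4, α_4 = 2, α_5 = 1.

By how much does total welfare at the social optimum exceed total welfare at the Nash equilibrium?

Neighbor i's FOC: ∂u_i/∂g_i = α_i − g_i = 0, so g_i* = α_i.
NE contributions = (2, 4, 4, 2, 1); G = 13.
W^NE = (Σα)·G − ½Σα_i² = 13² − ½·41 = 148.5.
Planner sets g_i = Σα_j = 13 for every i, so G^SO = 5·13 = 65.
W^SO = (Σα)·G^SO − ½·5·(Σα)² = (5/2)·13² = 422.5.
Deadweight loss = W^SO − W^NE = 274.

274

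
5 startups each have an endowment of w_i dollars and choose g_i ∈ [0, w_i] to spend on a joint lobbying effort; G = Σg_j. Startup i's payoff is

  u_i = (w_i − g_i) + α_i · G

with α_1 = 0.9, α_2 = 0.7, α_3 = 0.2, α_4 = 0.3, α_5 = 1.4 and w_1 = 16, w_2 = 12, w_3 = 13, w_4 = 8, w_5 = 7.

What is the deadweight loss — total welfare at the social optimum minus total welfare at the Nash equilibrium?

122.5

∂u_i/∂g_i = α_i − 1, so startup i contributes w_i if α_i > 1, else 0.
α_i > 1 for i ∈ {5}; NE contributions (0, 0, 0, 0, 7), G = 7.
W^NE = Σw_i − G^NE + (Σα_i)·G^NE = 56 + 2.5·7 = 73.5.
Planner: ∂(Σu_j)/∂g_i = Σα_j − 1 = 2.5 > 0, so everyone contributes w_i; G^SO = 56, W^SO = 56 + 2.5·56 = 196.
Deadweight loss = 122.5.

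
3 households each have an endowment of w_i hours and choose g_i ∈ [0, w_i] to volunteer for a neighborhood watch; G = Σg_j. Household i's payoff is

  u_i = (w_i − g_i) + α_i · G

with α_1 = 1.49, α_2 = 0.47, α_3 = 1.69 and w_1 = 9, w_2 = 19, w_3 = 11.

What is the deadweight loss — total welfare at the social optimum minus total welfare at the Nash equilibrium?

50.35

∂u_i/∂g_i = α_i − 1, so household i contributes w_i if α_i > 1, else 0.
α_i > 1 for i ∈ {1, 3}; NE contributions (9, 0, 11), G = 20.
W^NE = Σw_i − G^NE + (Σα_i)·G^NE = 39 + 2.65·20 = 92.
Planner: ∂(Σu_j)/∂g_i = Σα_j − 1 = 2.65 > 0, so everyone contributes w_i; G^SO = 39, W^SO = 39 + 2.65·39 = 142.35.
Deadweight loss = 50.35.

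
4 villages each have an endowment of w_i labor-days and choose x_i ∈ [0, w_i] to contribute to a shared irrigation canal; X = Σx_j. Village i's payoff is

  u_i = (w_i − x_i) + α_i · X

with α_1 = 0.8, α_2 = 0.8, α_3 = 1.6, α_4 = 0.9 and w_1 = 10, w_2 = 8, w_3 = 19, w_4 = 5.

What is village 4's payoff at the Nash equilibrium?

∂u_i/∂x_i = α_i − 1, so village i contributes w_i if α_i > 1, else 0.
α_i > 1 for i ∈ {3}; NE contributions (0, 0, 19, 0), X = 19.
u_4 = (5 − 0) + 0.9·19 = 22.1.

22.1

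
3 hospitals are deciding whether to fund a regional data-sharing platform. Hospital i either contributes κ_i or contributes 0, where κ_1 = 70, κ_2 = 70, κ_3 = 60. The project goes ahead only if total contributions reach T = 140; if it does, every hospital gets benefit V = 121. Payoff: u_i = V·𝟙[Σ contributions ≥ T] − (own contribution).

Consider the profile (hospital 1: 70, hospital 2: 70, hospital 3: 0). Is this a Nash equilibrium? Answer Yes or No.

Total = 140 ≥ 140: provided.
Hospital 1 (pledges 70, payoff 51): dropping to 0 → total 70, payoff 0. No gain.
Hospital 2 (pledges 70, payoff 51): dropping to 0 → total 70, payoff 0. No gain.
Hospital 3 (pledges 0, payoff 121): pledging 60 → total 200, payoff 61. No gain.

Yes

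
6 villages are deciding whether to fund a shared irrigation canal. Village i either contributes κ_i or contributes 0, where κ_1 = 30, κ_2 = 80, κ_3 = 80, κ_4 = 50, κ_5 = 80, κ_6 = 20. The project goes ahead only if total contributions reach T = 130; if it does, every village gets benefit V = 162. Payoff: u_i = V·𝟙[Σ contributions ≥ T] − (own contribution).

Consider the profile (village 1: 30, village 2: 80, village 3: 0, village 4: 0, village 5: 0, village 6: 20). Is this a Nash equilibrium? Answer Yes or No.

Total = 130 ≥ 130: provided.
Village 1 (pledges 30, payoff 132): dropping to 0 → total 100, payoff 0. No gain.
Village 2 (pledges 80, payoff 82): dropping to 0 → total 50, payoff 0. No gain.
Village 3 (pledges 0, payoff 162): pledging 80 → total 210, payoff 82. No gain.
Village 4 (pledges 0, payoff 162): pledging 50 → total 180, payoff 112. No gain.
Village 5 (pledges 0, payoff 162): pledging 80 → total 210, payoff 82. No gain.
Village 6 (pledges 20, payoff 142): dropping to 0 → total 110, payoff 0. No gain.

Yes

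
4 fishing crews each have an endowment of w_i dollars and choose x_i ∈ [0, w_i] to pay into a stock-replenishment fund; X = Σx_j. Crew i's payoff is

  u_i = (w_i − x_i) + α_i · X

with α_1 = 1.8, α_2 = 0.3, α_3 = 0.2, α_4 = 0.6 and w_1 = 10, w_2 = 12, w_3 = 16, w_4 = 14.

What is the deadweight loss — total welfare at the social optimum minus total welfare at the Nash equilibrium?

∂u_i/∂x_i = α_i − 1, so crew i contributes w_i if α_i > 1, else 0.
α_i > 1 for i ∈ {1}; NE contributions (10, 0, 0, 0), X = 10.
W^NE = Σw_i − X^NE + (Σα_i)·X^NE = 52 + 1.9·10 = 71.
Planner: ∂(Σu_j)/∂x_i = Σα_j − 1 = 1.9 > 0, so everyone contributes w_i; X^SO = 52, W^SO = 52 + 1.9·52 = 150.8.
Deadweight loss = 79.8.

79.8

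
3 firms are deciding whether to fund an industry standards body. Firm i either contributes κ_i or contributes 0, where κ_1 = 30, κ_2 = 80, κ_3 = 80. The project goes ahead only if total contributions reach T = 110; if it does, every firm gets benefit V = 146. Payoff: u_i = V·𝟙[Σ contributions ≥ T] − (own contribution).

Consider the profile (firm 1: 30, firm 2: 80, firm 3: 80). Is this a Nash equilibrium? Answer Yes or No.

No

Total = 190 ≥ 110: provided.
Firm 1 (pledges 30, payoff 116): dropping to 0 → total 160, payoff 146. Profitable deviation.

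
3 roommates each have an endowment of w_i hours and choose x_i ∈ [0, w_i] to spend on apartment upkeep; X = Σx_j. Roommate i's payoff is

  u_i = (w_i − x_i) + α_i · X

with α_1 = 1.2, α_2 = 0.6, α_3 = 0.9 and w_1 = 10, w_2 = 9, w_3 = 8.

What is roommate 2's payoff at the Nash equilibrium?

∂u_i/∂x_i = α_i − 1, so roommate i contributes w_i if α_i > 1, else 0.
α_i > 1 for i ∈ {1}; NE contributions (10, 0, 0), X = 10.
u_2 = (9 − 0) + 0.6·10 = 15.

15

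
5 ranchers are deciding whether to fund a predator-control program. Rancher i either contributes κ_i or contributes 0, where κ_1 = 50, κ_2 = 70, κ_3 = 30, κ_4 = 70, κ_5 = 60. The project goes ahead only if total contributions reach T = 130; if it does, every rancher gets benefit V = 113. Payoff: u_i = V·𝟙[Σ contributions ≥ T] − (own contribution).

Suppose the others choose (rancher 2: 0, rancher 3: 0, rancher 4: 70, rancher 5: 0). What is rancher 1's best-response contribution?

Others' total = 70. Even contributing 50 gives 120 < 130: no benefit either way.
Best response: 0.

0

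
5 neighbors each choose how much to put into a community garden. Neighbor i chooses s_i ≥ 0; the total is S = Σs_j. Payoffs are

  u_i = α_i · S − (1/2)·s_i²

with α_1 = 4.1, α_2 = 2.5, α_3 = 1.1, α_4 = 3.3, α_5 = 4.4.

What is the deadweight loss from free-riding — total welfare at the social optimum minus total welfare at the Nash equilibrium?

383

Neighbor i's FOC: ∂u_i/∂s_i = α_i − s_i = 0, so s_i* = α_i.
NE contributions = (4.1, 2.5, 1.1, 3.3, 4.4); S = 15.4.
W^NE = (Σα)·S − ½Σα_i² = 15.4² − ½·54.52 = 209.9.
Planner sets s_i = Σα_j = 15.4 for every i, so S^SO = 5·15.4 = 77.
W^SO = (Σα)·S^SO − ½·5·(Σα)² = (5/2)·15.4² = 592.9.
Deadweight loss = W^SO − W^NE = 383.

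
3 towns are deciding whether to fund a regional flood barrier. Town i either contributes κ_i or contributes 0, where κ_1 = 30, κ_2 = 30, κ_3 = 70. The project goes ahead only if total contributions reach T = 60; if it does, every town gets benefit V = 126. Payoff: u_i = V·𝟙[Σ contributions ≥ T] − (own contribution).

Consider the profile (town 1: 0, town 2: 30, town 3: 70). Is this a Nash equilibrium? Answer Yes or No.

Total = 100 ≥ 60: provided.
Town 1 (pledges 0, payoff 126): pledging 30 → total 130, payoff 96. No gain.
Town 2 (pledges 30, payoff 96): dropping to 0 → total 70, payoff 126. Profitable deviation.

No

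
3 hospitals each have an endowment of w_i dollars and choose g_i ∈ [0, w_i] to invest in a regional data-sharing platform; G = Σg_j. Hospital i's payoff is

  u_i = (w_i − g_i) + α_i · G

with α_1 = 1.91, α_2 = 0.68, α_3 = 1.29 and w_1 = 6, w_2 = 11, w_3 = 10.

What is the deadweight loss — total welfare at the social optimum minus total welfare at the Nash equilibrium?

31.68

∂u_i/∂g_i = α_i − 1, so hospital i contributes w_i if α_i > 1, else 0.
α_i > 1 for i ∈ {1, 3}; NE contributions (6, 0, 10), G = 16.
W^NE = Σw_i − G^NE + (Σα_i)·G^NE = 27 + 2.88·16 = 73.08.
Planner: ∂(Σu_j)/∂g_i = Σα_j − 1 = 2.88 > 0, so everyone contributes w_i; G^SO = 27, W^SO = 27 + 2.88·27 = 104.76.
Deadweight loss = 31.68.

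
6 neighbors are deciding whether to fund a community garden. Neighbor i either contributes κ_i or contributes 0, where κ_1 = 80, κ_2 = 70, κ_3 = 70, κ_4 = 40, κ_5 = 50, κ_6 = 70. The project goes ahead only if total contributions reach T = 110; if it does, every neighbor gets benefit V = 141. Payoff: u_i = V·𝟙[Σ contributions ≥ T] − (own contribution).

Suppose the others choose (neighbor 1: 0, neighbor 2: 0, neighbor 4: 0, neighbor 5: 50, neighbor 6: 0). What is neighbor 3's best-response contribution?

Others' total = 50. Contributing 70 brings total to 120 ≥ 110: gain V − κ_3 = 71.
Best response: 70.

70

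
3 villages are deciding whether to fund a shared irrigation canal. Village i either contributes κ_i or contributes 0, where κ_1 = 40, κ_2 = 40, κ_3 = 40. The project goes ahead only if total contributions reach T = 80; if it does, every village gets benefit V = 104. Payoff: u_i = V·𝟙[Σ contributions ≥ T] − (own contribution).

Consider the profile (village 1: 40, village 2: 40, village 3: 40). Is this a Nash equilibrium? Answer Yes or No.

Total = 120 ≥ 80: provided.
Village 1 (pledges 40, payoff 64): dropping to 0 → total 80, payoff 104. Profitable deviation.

No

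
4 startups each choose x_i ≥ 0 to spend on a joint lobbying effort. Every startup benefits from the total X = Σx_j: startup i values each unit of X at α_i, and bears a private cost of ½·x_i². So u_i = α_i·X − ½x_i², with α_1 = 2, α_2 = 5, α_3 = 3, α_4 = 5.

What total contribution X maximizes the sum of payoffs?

Planner FOC: ∂(Σu_j)/∂x_i = (Σα_j) − x_i = 0, so x_i^SO = Σα_j = 15 for every i; X^SO = 60.

60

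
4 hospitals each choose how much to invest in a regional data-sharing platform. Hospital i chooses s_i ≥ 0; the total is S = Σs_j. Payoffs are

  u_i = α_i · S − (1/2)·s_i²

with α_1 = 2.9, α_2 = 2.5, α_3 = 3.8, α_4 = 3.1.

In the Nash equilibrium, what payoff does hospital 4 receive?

33.325

Hospital i's FOC: ∂u_i/∂s_i = α_i − s_i = 0, so s_i* = α_i.
NE contributions = (2.9, 2.5, 3.8, 3.1); S = 12.3.
u_4 = α_4·S − ½·(s_4)² = 3.1·12.3 − ½·3.1² = 33.325.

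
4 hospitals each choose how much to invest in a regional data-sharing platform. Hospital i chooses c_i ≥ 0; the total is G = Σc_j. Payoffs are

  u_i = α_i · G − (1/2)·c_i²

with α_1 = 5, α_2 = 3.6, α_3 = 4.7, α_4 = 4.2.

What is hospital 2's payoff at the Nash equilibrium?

Hospital i's FOC: ∂u_i/∂c_i = α_i − c_i = 0, so c_i* = α_i.
NE contributions = (5, 3.6, 4.7, 4.2); G = 17.5.
u_2 = α_2·G − ½·(c_2)² = 3.6·17.5 − ½·3.6² = 56.52.

56.52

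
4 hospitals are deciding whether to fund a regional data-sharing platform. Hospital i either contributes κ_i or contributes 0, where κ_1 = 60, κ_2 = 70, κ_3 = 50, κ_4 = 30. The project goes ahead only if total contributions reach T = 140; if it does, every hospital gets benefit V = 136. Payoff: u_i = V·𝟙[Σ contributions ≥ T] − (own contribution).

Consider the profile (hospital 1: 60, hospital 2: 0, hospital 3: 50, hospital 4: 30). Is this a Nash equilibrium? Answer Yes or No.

Total = 140 ≥ 140: provided.
Hospital 1 (pledges 60, payoff 76): dropping to 0 → total 80, payoff 0. No gain.
Hospital 2 (pledges 0, payoff 136): pledging 70 → total 210, payoff 66. No gain.
Hospital 3 (pledges 50, payoff 86): dropping to 0 → total 90, payoff 0. No gain.
Hospital 4 (pledges 30, payoff 106): dropping to 0 → total 110, payoff 0. No gain.

Yes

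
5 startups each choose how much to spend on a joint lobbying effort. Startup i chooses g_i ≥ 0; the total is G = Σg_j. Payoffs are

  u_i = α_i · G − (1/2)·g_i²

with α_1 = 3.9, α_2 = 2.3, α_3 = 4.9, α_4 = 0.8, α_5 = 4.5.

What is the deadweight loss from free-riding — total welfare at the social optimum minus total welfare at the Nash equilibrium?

436.14

Startup i's FOC: ∂u_i/∂g_i = α_i − g_i = 0, so g_i* = α_i.
NE contributions = (3.9, 2.3, 4.9, 0.8, 4.5); G = 16.4.
W^NE = (Σα)·G − ½Σα_i² = 16.4² − ½·65.4 = 236.26.
Planner sets g_i = Σα_j = 16.4 for every i, so G^SO = 5·16.4 = 82.
W^SO = (Σα)·G^SO − ½·5·(Σα)² = (5/2)·16.4² = 672.4.
Deadweight loss = W^SO − W^NE = 436.14.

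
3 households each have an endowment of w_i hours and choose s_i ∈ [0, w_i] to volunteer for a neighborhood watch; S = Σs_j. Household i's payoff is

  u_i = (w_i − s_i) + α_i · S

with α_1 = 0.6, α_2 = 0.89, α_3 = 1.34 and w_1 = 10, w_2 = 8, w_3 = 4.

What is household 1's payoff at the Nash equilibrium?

12.4

∂u_i/∂s_i = α_i − 1, so household i contributes w_i if α_i > 1, else 0.
α_i > 1 for i ∈ {3}; NE contributions (0, 0, 4), S = 4.
u_1 = (10 − 0) + 0.6·4 = 12.4.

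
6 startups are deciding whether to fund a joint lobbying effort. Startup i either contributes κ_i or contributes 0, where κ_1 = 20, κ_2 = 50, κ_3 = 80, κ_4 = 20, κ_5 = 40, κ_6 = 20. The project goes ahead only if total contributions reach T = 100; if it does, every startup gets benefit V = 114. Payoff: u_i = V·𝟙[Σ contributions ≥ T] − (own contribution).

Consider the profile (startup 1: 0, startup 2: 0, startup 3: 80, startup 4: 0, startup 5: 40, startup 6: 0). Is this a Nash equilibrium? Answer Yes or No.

Yes

Total = 120 ≥ 100: provided.
Startup 1 (pledges 0, payoff 114): pledging 20 → total 140, payoff 94. No gain.
Startup 2 (pledges 0, payoff 114): pledging 50 → total 170, payoff 64. No gain.
Startup 3 (pledges 80, payoff 34): dropping to 0 → total 40, payoff 0. No gain.
Startup 4 (pledges 0, payoff 114): pledging 20 → total 140, payoff 94. No gain.
Startup 5 (pledges 40, payoff 74): dropping to 0 → total 80, payoff 0. No gain.
Startup 6 (pledges 0, payoff 114): pledging 20 → total 140, payoff 94. No gain.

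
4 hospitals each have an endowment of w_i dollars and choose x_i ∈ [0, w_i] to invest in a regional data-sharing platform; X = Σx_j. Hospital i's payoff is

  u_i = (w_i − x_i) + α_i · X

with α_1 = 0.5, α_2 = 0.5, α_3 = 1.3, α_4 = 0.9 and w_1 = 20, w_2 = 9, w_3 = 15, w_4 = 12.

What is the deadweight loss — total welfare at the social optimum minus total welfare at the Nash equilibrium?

∂u_i/∂x_i = α_i − 1, so hospital i contributes w_i if α_i > 1, else 0.
α_i > 1 for i ∈ {3}; NE contributions (0, 0, 15, 0), X = 15.
W^NE = Σw_i − X^NE + (Σα_i)·X^NE = 56 + 2.2·15 = 89.
Planner: ∂(Σu_j)/∂x_i = Σα_j − 1 = 2.2 > 0, so everyone contributes w_i; X^SO = 56, W^SO = 56 + 2.2·56 = 179.2.
Deadweight loss = 90.2.

90.2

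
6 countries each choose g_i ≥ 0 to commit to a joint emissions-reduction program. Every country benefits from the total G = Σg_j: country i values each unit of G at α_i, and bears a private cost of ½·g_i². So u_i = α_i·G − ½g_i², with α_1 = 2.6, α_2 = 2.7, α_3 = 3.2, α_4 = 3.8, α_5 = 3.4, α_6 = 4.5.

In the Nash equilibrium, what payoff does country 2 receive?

50.895

Country i's FOC: ∂u_i/∂g_i = α_i − g_i = 0, so g_i* = α_i.
NE contributions = (2.6, 2.7, 3.2, 3.8, 3.4, 4.5); G = 20.2.
u_2 = α_2·G − ½·(g_2)² = 2.7·20.2 − ½·2.7² = 50.895.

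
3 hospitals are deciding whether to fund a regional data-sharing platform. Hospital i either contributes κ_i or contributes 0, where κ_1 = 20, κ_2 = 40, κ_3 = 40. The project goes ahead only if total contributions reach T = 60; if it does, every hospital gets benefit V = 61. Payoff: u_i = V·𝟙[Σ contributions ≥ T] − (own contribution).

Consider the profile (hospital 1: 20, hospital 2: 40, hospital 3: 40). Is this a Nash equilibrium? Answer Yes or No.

No

Total = 100 ≥ 60: provided.
Hospital 1 (pledges 20, payoff 41): dropping to 0 → total 80, payoff 61. Profitable deviation.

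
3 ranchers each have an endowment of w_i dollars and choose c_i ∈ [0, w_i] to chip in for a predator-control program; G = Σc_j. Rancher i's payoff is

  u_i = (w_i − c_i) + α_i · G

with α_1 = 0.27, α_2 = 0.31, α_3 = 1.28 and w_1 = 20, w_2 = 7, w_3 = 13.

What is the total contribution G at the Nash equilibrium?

∂u_i/∂c_i = α_i − 1, so rancher i contributes w_i if α_i > 1, else 0.
α_i > 1 for i ∈ {3}; NE contributions (0, 0, 13), G = 13.

13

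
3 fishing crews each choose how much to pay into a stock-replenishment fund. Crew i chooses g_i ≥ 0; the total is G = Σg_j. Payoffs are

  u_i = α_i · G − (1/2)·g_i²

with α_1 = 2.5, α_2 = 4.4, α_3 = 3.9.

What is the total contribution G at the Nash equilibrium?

10.8

Crew i's FOC: ∂u_i/∂g_i = α_i − g_i = 0, so g_i* = α_i.
NE contributions = (2.5, 4.4, 3.9); G = 10.8.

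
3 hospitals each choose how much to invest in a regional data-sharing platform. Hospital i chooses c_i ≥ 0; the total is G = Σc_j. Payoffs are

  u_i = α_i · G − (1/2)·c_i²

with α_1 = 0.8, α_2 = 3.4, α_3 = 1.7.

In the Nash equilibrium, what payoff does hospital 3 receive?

8.585

Hospital i's FOC: ∂u_i/∂c_i = α_i − c_i = 0, so c_i* = α_i.
NE contributions = (0.8, 3.4, 1.7); G = 5.9.
u_3 = α_3·G − ½·(c_3)² = 1.7·5.9 − ½·1.7² = 8.585.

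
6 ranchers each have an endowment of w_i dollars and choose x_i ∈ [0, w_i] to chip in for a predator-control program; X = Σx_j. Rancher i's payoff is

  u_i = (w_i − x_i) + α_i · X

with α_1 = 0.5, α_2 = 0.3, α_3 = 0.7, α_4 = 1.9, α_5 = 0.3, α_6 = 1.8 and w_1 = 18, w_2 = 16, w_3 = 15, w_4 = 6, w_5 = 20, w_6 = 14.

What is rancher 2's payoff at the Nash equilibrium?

∂u_i/∂x_i = α_i − 1, so rancher i contributes w_i if α_i > 1, else 0.
α_i > 1 for i ∈ {4, 6}; NE contributions (0, 0, 0, 6, 0, 14), X = 20.
u_2 = (16 − 0) + 0.3·20 = 22.

22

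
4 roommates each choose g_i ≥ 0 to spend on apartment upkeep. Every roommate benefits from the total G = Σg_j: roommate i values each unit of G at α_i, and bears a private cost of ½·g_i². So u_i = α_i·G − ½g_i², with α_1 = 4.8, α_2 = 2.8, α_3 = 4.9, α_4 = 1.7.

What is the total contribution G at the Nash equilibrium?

14.2

Roommate i's FOC: ∂u_i/∂g_i = α_i − g_i = 0, so g_i* = α_i.
NE contributions = (4.8, 2.8, 4.9, 1.7); G = 14.2.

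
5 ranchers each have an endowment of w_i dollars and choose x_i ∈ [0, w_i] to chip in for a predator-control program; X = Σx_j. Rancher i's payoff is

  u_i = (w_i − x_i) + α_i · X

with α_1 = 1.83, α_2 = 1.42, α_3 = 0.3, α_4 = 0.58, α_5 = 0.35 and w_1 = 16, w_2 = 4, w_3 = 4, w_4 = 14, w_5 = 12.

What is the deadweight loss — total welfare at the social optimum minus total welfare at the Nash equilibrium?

104.4

∂u_i/∂x_i = α_i − 1, so rancher i contributes w_i if α_i > 1, else 0.
α_i > 1 for i ∈ {1, 2}; NE contributions (16, 4, 0, 0, 0), X = 20.
W^NE = Σw_i − X^NE + (Σα_i)·X^NE = 50 + 3.48·20 = 119.6.
Planner: ∂(Σu_j)/∂x_i = Σα_j − 1 = 3.48 > 0, so everyone contributes w_i; X^SO = 50, W^SO = 50 + 3.48·50 = 224.
Deadweight loss = 104.4.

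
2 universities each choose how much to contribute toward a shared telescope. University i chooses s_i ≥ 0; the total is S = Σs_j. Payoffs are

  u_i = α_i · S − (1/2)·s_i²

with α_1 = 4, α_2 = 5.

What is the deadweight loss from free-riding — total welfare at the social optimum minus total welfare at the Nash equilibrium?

University i's FOC: ∂u_i/∂s_i = α_i − s_i = 0, so s_i* = α_i.
NE contributions = (4, 5); S = 9.
W^NE = (Σα)·S − ½Σα_i² = 9² − ½·41 = 60.5.
Planner sets s_i = Σα_j = 9 for every i, so S^SO = 2·9 = 18.
W^SO = (Σα)·S^SO − ½·2·(Σα)² = (2/2)·9² = 81.
Deadweight loss = W^SO − W^NE = 20.5.

20.5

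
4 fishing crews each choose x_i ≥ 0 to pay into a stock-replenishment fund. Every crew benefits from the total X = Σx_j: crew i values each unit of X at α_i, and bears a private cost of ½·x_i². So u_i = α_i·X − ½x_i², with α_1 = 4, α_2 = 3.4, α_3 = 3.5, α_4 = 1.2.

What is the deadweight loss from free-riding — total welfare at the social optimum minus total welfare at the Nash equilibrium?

Crew i's FOC: ∂u_i/∂x_i = α_i − x_i = 0, so x_i* = α_i.
NE contributions = (4, 3.4, 3.5, 1.2); X = 12.1.
W^NE = (Σα)·X − ½Σα_i² = 12.1² − ½·41.25 = 125.785.
Planner sets x_i = Σα_j = 12.1 for every i, so X^SO = 4·12.1 = 48.4.
W^SO = (Σα)·X^SO − ½·4·(Σα)² = (4/2)·12.1² = 292.82.
Deadweight loss = W^SO − W^NE = 167.035.

167.035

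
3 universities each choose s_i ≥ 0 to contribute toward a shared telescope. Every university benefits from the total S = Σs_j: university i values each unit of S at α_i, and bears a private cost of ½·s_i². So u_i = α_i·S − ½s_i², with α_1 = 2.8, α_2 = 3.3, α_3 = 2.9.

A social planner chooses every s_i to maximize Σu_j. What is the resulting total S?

Planner FOC: ∂(Σu_j)/∂s_i = (Σα_j) − s_i = 0, so s_i^SO = Σα_j = 9 for every i; S^SO = 27.

27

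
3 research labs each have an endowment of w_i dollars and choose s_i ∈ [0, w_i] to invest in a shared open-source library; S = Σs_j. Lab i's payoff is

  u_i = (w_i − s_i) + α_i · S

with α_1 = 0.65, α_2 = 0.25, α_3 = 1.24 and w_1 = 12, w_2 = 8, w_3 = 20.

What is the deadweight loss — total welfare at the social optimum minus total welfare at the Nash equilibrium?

∂u_i/∂s_i = α_i − 1, so lab i contributes w_i if α_i > 1, else 0.
α_i > 1 for i ∈ {3}; NE contributions (0, 0, 20), S = 20.
W^NE = Σw_i − S^NE + (Σα_i)·S^NE = 40 + 1.14·20 = 62.8.
Planner: ∂(Σu_j)/∂s_i = Σα_j − 1 = 1.14 > 0, so everyone contributes w_i; S^SO = 40, W^SO = 40 + 1.14·40 = 85.6.
Deadweight loss = 22.8.

22.8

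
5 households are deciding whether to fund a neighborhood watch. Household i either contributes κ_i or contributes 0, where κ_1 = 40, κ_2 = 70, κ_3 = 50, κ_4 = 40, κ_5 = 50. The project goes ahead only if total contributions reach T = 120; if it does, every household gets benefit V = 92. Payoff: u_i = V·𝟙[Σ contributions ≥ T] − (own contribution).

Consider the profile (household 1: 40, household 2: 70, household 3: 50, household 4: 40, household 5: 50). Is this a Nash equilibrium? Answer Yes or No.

Total = 250 ≥ 120: provided.
Household 1 (pledges 40, payoff 52): dropping to 0 → total 210, payoff 92. Profitable deviation.

No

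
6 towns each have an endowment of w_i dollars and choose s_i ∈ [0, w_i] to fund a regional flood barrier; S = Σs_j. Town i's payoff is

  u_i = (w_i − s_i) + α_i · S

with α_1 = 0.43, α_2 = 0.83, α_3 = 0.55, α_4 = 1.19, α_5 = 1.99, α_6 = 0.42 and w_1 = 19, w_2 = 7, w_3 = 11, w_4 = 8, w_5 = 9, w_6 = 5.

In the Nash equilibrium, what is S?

17

∂u_i/∂s_i = α_i − 1, so town i contributes w_i if α_i > 1, else 0.
α_i > 1 for i ∈ {4, 5}; NE contributions (0, 0, 0, 8, 9, 0), S = 17.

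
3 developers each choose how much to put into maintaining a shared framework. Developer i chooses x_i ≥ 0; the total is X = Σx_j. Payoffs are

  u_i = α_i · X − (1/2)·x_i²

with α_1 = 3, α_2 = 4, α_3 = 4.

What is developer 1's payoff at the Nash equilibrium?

Developer i's FOC: ∂u_i/∂x_i = α_i − x_i = 0, so x_i* = α_i.
NE contributions = (3, 4, 4); X = 11.
u_1 = α_1·X − ½·(x_1)² = 3·11 − ½·3² = 28.5.

28.5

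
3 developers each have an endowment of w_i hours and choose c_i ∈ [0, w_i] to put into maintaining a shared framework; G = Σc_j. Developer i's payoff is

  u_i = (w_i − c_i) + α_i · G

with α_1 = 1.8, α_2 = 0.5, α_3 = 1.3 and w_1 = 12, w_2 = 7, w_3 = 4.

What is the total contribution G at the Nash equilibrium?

16

∂u_i/∂c_i = α_i − 1, so developer i contributes w_i if α_i > 1, else 0.
α_i > 1 for i ∈ {1, 3}; NE contributions (12, 0, 4), G = 16.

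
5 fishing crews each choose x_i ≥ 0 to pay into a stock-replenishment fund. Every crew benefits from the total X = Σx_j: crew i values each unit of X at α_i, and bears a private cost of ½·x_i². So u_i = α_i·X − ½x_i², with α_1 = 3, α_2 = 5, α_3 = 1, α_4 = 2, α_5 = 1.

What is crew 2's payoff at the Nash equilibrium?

47.5

Crew i's FOC: ∂u_i/∂x_i = α_i − x_i = 0, so x_i* = α_i.
NE contributions = (3, 5, 1, 2, 1); X = 12.
u_2 = α_2·X − ½·(x_2)² = 5·12 − ½·5² = 47.5.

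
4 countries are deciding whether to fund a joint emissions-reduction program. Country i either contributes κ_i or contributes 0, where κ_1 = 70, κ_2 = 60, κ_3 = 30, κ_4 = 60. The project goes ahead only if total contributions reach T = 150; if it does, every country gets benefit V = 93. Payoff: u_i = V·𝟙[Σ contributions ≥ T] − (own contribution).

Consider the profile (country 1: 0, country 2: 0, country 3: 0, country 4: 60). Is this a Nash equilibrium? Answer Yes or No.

Total = 60 < 150: not provided.
Country 1 (pledges 0, payoff 0): pledging 70 → total 130, payoff -70. No gain.
Country 2 (pledges 0, payoff 0): pledging 60 → total 120, payoff -60. No gain.
Country 3 (pledges 0, payoff 0): pledging 30 → total 90, payoff -30. No gain.
Country 4 (pledges 60, payoff -60): dropping to 0 → total 0, payoff 0. Profitable deviation.

No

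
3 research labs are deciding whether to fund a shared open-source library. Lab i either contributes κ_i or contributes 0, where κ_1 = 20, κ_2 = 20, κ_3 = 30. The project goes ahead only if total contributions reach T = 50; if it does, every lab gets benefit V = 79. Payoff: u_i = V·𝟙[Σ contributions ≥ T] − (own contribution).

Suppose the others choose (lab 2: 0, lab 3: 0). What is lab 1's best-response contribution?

0

Others' total = 0. Even contributing 20 gives 20 < 50: no benefit either way.
Best response: 0.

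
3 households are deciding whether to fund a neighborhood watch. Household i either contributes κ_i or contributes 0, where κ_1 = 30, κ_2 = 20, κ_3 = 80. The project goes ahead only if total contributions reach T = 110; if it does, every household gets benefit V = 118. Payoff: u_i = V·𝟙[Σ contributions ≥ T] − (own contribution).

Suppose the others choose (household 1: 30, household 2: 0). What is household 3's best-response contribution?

Others' total = 30. Contributing 80 brings total to 110 ≥ 110: gain V − κ_3 = 38.
Best response: 80.

80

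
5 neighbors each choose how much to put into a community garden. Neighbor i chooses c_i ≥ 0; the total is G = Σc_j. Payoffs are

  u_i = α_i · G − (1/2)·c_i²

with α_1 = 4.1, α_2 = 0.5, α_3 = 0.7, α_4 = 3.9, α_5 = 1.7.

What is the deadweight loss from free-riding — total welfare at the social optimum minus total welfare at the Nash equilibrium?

196.04

Neighbor i's FOC: ∂u_i/∂c_i = α_i − c_i = 0, so c_i* = α_i.
NE contributions = (4.1, 0.5, 0.7, 3.9, 1.7); G = 10.9.
W^NE = (Σα)·G − ½Σα_i² = 10.9² − ½·35.65 = 100.985.
Planner sets c_i = Σα_j = 10.9 for every i, so G^SO = 5·10.9 = 54.5.
W^SO = (Σα)·G^SO − ½·5·(Σα)² = (5/2)·10.9² = 297.025.
Deadweight loss = W^SO − W^NE = 196.04.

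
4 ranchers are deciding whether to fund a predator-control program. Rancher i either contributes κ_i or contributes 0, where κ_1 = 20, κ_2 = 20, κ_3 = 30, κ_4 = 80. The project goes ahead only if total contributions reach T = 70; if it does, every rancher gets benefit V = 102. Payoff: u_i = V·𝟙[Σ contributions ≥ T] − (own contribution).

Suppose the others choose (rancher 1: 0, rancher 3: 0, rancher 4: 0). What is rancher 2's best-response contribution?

0

Others' total = 0. Even contributing 20 gives 20 < 70: no benefit either way.
Best response: 0.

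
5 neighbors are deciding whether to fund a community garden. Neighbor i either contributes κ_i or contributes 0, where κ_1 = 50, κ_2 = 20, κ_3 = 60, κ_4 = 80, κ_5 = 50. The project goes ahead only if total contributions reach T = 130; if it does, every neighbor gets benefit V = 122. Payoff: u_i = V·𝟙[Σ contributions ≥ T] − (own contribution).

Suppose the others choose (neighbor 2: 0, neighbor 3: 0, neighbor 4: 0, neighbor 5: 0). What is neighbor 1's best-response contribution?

Others' total = 0. Even contributing 50 gives 50 < 130: no benefit either way.
Best response: 0.

0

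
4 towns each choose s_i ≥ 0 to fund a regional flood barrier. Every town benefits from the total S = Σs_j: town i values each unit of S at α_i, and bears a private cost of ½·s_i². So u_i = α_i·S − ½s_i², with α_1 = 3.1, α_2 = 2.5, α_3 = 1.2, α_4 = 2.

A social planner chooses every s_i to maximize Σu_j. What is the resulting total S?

Planner FOC: ∂(Σu_j)/∂s_i = (Σα_j) − s_i = 0, so s_i^SO = Σα_j = 8.8 for every i; S^SO = 35.2.

35.2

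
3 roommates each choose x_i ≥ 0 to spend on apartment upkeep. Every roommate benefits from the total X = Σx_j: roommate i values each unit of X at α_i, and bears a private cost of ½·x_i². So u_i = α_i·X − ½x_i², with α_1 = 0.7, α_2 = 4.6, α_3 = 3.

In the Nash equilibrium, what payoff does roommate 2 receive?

27.6

Roommate i's FOC: ∂u_i/∂x_i = α_i − x_i = 0, so x_i* = α_i.
NE contributions = (0.7, 4.6, 3); X = 8.3.
u_2 = α_2·X − ½·(x_2)² = 4.6·8.3 − ½·4.6² = 27.6.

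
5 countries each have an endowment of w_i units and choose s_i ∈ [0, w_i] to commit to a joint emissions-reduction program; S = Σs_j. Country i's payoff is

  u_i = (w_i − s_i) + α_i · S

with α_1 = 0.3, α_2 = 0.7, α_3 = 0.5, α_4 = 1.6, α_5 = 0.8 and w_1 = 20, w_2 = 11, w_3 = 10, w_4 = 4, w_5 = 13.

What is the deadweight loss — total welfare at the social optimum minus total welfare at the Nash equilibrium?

156.6

∂u_i/∂s_i = α_i − 1, so country i contributes w_i if α_i > 1, else 0.
α_i > 1 for i ∈ {4}; NE contributions (0, 0, 0, 4, 0), S = 4.
W^NE = Σw_i − S^NE + (Σα_i)·S^NE = 58 + 2.9·4 = 69.6.
Planner: ∂(Σu_j)/∂s_i = Σα_j − 1 = 2.9 > 0, so everyone contributes w_i; S^SO = 58, W^SO = 58 + 2.9·58 = 226.2.
Deadweight loss = 156.6.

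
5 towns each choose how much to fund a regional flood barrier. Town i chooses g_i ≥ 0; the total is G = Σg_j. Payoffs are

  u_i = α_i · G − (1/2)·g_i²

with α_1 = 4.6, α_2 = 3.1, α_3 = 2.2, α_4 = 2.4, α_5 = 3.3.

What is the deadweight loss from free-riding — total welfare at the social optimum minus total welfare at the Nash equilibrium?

391.17

Town i's FOC: ∂u_i/∂g_i = α_i − g_i = 0, so g_i* = α_i.
NE contributions = (4.6, 3.1, 2.2, 2.4, 3.3); G = 15.6.
W^NE = (Σα)·G − ½Σα_i² = 15.6² − ½·52.26 = 217.23.
Planner sets g_i = Σα_j = 15.6 for every i, so G^SO = 5·15.6 = 78.
W^SO = (Σα)·G^SO − ½·5·(Σα)² = (5/2)·15.6² = 608.4.
Deadweight loss = W^SO − W^NE = 391.17.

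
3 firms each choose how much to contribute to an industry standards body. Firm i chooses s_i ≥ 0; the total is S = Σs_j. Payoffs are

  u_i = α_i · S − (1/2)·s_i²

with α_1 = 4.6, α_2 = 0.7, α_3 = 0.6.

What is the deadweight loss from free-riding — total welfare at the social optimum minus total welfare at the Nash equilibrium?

28.41

Firm i's FOC: ∂u_i/∂s_i = α_i − s_i = 0, so s_i* = α_i.
NE contributions = (4.6, 0.7, 0.6); S = 5.9.
W^NE = (Σα)·S − ½Σα_i² = 5.9² − ½·22.01 = 23.805.
Planner sets s_i = Σα_j = 5.9 for every i, so S^SO = 3·5.9 = 17.7.
W^SO = (Σα)·S^SO − ½·3·(Σα)² = (3/2)·5.9² = 52.215.
Deadweight loss = W^SO − W^NE = 28.41.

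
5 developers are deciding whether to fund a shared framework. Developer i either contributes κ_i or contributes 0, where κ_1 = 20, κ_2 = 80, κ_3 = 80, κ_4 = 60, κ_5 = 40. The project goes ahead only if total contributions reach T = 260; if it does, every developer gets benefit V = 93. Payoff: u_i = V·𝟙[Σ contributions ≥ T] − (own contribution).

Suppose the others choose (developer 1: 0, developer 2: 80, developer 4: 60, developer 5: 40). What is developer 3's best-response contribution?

80

Others' total = 180. Contributing 80 brings total to 260 ≥ 260: gain V − κ_3 = 13.
Best response: 80.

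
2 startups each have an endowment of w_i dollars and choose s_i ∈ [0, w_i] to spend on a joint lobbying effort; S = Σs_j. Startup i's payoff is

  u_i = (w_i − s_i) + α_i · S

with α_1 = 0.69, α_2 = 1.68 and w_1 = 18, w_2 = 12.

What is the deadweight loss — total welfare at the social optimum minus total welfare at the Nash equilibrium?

24.66

∂u_i/∂s_i = α_i − 1, so startup i contributes w_i if α_i > 1, else 0.
α_i > 1 for i ∈ {2}; NE contributions (0, 12), S = 12.
W^NE = Σw_i − S^NE + (Σα_i)·S^NE = 30 + 1.37·12 = 46.44.
Planner: ∂(Σu_j)/∂s_i = Σα_j − 1 = 1.37 > 0, so everyone contributes w_i; S^SO = 30, W^SO = 30 + 1.37·30 = 71.1.
Deadweight loss = 24.66.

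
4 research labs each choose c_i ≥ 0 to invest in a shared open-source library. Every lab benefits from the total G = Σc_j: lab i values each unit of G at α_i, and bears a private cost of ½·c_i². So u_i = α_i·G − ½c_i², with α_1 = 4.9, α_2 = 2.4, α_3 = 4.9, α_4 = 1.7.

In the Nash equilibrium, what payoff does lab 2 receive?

Lab i's FOC: ∂u_i/∂c_i = α_i − c_i = 0, so c_i* = α_i.
NE contributions = (4.9, 2.4, 4.9, 1.7); G = 13.9.
u_2 = α_2·G − ½·(c_2)² = 2.4·13.9 − ½·2.4² = 30.48.

30.48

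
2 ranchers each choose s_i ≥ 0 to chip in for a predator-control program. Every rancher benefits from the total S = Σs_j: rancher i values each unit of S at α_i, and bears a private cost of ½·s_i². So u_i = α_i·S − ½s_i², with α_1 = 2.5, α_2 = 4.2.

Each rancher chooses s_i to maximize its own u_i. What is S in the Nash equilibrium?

Rancher i's FOC: ∂u_i/∂s_i = α_i − s_i = 0, so s_i* = α_i.
NE contributions = (2.5, 4.2); S = 6.7.

6.7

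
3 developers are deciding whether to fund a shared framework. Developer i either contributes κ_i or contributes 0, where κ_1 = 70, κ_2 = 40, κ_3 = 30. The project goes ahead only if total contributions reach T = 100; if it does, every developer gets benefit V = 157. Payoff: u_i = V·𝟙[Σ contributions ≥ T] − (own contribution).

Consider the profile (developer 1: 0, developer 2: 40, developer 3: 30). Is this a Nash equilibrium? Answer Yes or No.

No

Total = 70 < 100: not provided.
Developer 1 (pledges 0, payoff 0): pledging 70 → total 140, payoff 87. Profitable deviation.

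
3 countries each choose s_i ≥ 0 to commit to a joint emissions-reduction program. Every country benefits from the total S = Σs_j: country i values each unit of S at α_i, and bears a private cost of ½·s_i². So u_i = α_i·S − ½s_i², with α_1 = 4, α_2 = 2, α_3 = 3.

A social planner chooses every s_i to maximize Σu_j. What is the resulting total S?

Planner FOC: ∂(Σu_j)/∂s_i = (Σα_j) − s_i = 0, so s_i^SO = Σα_j = 9 for every i; S^SO = 27.

27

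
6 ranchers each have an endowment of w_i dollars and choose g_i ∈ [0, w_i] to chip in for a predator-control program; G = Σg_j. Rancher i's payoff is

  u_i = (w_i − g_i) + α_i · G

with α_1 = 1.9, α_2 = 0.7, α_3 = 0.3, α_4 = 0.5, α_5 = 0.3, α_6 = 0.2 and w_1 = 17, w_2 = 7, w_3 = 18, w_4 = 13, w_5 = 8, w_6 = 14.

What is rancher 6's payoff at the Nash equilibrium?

17.4

∂u_i/∂g_i = α_i − 1, so rancher i contributes w_i if α_i > 1, else 0.
α_i > 1 for i ∈ {1}; NE contributions (17, 0, 0, 0, 0, 0), G = 17.
u_6 = (14 − 0) + 0.2·17 = 17.4.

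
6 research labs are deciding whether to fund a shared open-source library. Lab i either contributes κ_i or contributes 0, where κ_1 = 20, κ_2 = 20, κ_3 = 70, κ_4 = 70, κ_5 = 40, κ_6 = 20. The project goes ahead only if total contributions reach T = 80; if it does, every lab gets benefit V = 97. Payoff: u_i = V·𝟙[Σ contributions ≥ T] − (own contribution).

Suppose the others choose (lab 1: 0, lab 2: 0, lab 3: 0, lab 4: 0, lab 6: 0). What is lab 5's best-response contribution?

Others' total = 0. Even contributing 40 gives 40 < 80: no benefit either way.
Best response: 0.

0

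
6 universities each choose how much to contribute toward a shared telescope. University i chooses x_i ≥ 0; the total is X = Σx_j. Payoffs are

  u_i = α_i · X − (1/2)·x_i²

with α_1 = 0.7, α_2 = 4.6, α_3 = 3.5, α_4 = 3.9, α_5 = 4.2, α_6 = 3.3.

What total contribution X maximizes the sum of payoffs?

121.2

Planner FOC: ∂(Σu_j)/∂x_i = (Σα_j) − x_i = 0, so x_i^SO = Σα_j = 20.2 for every i; X^SO = 121.2.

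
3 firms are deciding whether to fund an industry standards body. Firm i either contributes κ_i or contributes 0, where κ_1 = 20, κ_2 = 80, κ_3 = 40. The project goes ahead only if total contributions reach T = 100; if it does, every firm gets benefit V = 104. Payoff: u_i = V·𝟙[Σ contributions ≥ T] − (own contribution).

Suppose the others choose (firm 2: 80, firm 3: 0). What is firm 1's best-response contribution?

Others' total = 80. Contributing 20 brings total to 100 ≥ 100: gain V − κ_1 = 84.
Best response: 20.

20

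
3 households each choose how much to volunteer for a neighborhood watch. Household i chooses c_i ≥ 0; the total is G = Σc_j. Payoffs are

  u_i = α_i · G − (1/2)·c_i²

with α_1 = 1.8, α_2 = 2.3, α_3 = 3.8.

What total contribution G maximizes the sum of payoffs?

23.7

Planner FOC: ∂(Σu_j)/∂c_i = (Σα_j) − c_i = 0, so c_i^SO = Σα_j = 7.9 for every i; G^SO = 23.7.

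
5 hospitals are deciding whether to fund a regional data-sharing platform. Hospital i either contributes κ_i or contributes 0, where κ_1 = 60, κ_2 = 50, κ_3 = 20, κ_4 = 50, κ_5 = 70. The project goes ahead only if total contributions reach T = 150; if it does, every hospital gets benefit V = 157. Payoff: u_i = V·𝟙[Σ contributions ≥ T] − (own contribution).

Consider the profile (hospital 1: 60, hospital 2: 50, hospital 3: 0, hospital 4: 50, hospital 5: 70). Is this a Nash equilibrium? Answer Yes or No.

No

Total = 230 ≥ 150: provided.
Hospital 1 (pledges 60, payoff 97): dropping to 0 → total 170, payoff 157. Profitable deviation.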